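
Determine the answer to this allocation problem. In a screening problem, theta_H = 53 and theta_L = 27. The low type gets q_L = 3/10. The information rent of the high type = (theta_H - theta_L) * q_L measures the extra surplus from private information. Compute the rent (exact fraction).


Step 1: theta_H - theta_L = 53 - 27 = 26
Step 2: Information rent = (theta_H - theta_L) * q_L
Step 3: = 26 * 3/10
Step 4: = 39/5

39/5


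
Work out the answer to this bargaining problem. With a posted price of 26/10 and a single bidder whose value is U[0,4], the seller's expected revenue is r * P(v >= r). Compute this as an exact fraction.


Step 1: Posted price r = 13/5, value support [0,4]
Step 2: P(v >= r) = (4 - 13/5)/4 = 7/20
Step 3: Expected revenue = r * P(v >= r) = 13/5 * 7/20
Step 4: Revenue = 91/100

91/100


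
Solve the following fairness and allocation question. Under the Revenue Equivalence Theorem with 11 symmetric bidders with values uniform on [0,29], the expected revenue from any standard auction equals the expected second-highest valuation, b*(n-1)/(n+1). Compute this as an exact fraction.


Step 1: By Revenue Equivalence, expected revenue = b*(n-1)/(n+1)
Step 2: Substituting n = 11, b = 29
Step 3: Revenue = 29*(11-1)/(11+1) = 29*10/12
Step 4: Revenue = 290/12 = 145/6

145/6


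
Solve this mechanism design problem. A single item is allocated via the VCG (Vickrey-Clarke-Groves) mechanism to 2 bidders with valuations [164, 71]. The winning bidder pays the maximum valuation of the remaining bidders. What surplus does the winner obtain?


Step 1: The winner is the agent with the highest value: agent 0 with value 164
Step 2: Values of other agents: [71]
Step 3: VCG payment = max of others' values = 71
Step 4: Surplus = 164 - 71 = 93

93


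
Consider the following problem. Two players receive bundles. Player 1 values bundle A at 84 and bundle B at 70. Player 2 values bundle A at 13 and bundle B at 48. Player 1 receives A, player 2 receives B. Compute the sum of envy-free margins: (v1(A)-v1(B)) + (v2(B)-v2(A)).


Step 1: Player 1's margin = v1(A) - v1(B) = 84 - 70 = 14
Step 2: Player 2's margin = v2(B) - v2(A) = 48 - 13 = 35
Step 3: Total margin = 14 + 35 = 49

49


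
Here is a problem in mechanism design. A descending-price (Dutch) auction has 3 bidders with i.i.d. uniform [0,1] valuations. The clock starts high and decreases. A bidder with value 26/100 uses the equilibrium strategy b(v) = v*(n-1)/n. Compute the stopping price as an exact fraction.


Step 1: Dutch auctions are strategically equivalent to first-price auctions
Step 2: The equilibrium bid is b(v) = v*(n-1)/n
Step 3: b = 13/50 * 2/3
Step 4: b = 13/75

13/75


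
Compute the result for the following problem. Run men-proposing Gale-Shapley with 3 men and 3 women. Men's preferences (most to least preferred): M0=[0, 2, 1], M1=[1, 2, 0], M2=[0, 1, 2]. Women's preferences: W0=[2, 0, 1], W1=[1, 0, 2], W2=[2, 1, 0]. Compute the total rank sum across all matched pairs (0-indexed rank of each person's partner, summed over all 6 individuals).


Step 1: Run Gale-Shapley (men propose, women hold best offer):
  M0 proposes to W0; she accepts
  M1 proposes to W1; she accepts
  M2 proposes to W0; she switches from M0
  M0 proposes to W2; she accepts
Step 2: Final matching: W0-M2, W1-M1, W2-M0
Step 3: 0-indexed ranks (man's rank of his match, then woman's): 0 + 0 + 0 + 0 + 1 + 2
Step 4: Total rank sum = 3

3


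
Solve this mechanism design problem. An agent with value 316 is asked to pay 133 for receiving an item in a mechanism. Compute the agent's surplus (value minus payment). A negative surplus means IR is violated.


Step 1: Surplus = value - payment = 316 - 133 = 183
Step 2: IR is satisfied (surplus >= 0)

183


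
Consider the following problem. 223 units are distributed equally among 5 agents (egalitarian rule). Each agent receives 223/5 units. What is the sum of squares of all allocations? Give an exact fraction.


Step 1: Each agent's share = 223/5
Step 2: Square of each share = (223/5)^2 = 49729/25
Step 3: Sum of squares = 5 * 49729/25 = 49729/5

49729/5


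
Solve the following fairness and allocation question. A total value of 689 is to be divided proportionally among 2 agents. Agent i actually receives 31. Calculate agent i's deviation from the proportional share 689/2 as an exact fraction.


Step 1: Proportional share = 689/2
Step 2: Agent's actual allocation = 31
Step 3: Excess = 31 - 689/2 = -627/2

-627/2


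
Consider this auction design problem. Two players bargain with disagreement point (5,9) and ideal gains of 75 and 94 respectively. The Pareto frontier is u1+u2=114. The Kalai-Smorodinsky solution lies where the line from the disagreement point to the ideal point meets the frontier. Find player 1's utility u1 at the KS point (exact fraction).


Step 1: At the KS point, (u1-d1)/r1 = (u2-d2)/r2 = t and u1+u2 = 114
Step 2: u1 = d1 + r1*t and u2 = d2 + r2*t, so (d1 + r1*t) + (d2 + r2*t) = 114
Step 3: t = (114 - 5 - 9)/(75 + 94) = 100/169
Step 4: u1 = d1 + r1*t = 5 + 75 * 100/169 = 8345/169
Step 5: (Check: u2 = d2 + r2*t = 10921/169; u1+u2 = 8345/169 + 10921/169 = 114, on the frontier.)

8345/169


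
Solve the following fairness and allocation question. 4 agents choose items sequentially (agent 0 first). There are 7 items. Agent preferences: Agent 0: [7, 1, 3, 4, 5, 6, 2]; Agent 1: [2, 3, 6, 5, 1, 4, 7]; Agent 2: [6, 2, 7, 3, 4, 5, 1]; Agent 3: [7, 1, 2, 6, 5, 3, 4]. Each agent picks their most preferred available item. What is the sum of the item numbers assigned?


Step 1: Agent 0 picks item 7
Step 2: Agent 1 picks item 2
Step 3: Agent 2 picks item 6
Step 4: Agent 3 picks item 1
Step 5: Sum = 7 + 2 + 6 + 1 = 16

16


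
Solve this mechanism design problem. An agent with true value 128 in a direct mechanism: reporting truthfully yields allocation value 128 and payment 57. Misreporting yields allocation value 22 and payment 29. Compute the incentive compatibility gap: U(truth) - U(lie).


Step 1: U(truth) = value - payment = 128 - 57 = 71
Step 2: U(lie) = allocation - payment = 22 - 29 = -7
Step 3: IC gap = 71 - (-7) = 78

78


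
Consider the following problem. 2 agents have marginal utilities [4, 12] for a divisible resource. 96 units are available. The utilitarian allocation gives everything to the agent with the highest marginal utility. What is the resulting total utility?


Step 1: The marginal utilities are [4, 12]
Step 2: The highest marginal utility is 12
Step 3: All 96 units go to that agent
Step 4: Total utility = 12 * 96 = 1152

1152


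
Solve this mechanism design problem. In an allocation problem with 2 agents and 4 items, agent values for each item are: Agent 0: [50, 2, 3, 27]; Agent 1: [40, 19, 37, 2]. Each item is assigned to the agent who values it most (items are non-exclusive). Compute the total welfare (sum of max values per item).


Step 1: For each item, find the maximum value among all agents.
Step 2: Item 0 -> Agent 0 (value 50)
Step 3: Item 1 -> Agent 1 (value 19)
Step 4: Item 2 -> Agent 1 (value 37)
Step 5: Item 3 -> Agent 0 (value 27)
Step 6: Total welfare = 50 + 19 + 37 + 27 = 133

133


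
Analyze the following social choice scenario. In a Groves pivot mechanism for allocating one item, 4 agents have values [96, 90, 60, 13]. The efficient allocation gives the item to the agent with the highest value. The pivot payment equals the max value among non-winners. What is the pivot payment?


Step 1: The efficient winner is agent 0 with value 96
Step 2: Other agents' values: [90, 60, 13]
Step 3: Pivot payment = max(others) = 90
Step 4: The winner pays 90

90


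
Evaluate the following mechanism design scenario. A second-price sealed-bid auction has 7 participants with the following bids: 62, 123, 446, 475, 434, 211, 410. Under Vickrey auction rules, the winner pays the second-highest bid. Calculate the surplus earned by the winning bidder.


Step 1: Sort bids in descending order: 475, 446, 434, 410, 211, 123, 62
Step 2: The winning bid is the highest: 475
Step 3: The payment equals the second-highest bid: 446
Step 4: Surplus = winner's bid - payment = 475 - 446 = 29

29


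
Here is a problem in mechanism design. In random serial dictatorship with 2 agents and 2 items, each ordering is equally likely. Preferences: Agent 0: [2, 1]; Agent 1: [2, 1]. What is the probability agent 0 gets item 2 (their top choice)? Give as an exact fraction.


Step 1: Agent 0 wants item 2
Step 2: There are 2 possible orderings of agents
Step 3: In 1 orderings, agent 0 gets item 2
Step 4: Probability = 1/2

1/2


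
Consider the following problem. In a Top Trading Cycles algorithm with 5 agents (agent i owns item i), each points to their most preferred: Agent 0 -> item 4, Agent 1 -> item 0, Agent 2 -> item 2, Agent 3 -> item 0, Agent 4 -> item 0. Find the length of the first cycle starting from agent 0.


Step 1: Trace the pointer graph from agent 0: 0 -> 4 -> 0
Step 2: A cycle is detected when we revisit agent 0
Step 3: The cycle is: 0 -> 4 -> 0
Step 4: Cycle length = 2

2


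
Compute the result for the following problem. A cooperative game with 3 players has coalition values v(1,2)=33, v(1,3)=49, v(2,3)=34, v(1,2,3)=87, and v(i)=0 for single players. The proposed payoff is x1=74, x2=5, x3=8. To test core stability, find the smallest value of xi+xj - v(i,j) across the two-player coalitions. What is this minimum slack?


Step 1: Slack for coalition (1,2): x1+x2 - v12 = 79 - 33 = 46
Step 2: Slack for coalition (1,3): x1+x3 - v13 = 82 - 49 = 33
Step 3: Slack for coalition (2,3): x2+x3 - v23 = 13 - 34 = -21
Step 4: Minimum slack = min(46, 33, -21) = -21, attained by (2,3); coalition (2,3) can block (slack < 0), so the allocation is not in the core

-21


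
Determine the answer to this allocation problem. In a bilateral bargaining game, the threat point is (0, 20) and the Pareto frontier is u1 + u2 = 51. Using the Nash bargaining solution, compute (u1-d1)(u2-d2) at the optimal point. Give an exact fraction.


Step 1: The Nash solution splits surplus symmetrically above the disagreement point
Step 2: u1 = (total + d1 - d2)/2 = (51 + 0 - 20)/2 = 31/2
Step 3: u2 = (total - d1 + d2)/2 = (51 - 0 + 20)/2 = 71/2
Step 4: Nash product = (31/2 - 0) * (71/2 - 20)
Step 5: = 31/2 * 31/2 = 961/4

961/4


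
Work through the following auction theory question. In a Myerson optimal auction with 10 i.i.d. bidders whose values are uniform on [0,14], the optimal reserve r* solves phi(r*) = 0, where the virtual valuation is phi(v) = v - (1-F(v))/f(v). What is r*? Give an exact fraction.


Step 1: For U[0,14], F(v) = v/14 and f(v) = 1/14
Step 2: phi(v) = v - (1 - v/14)/(1/14) = v - (14 - v) = 2v - 14
Step 3: Set phi(r*) = 0: 2r* - 14 = 0
Step 4: r* = 14/2 = 7 (the number of bidders n = 10 does not enter)

7


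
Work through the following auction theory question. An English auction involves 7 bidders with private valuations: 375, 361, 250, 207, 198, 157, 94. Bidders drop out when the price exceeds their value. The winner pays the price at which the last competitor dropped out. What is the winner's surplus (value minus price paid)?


Step 1: Identify the highest value: 375
Step 2: Identify the second-highest value: 361
Step 3: The final price = second-highest value = 361
Step 4: Surplus = 375 - 361 = 14

14


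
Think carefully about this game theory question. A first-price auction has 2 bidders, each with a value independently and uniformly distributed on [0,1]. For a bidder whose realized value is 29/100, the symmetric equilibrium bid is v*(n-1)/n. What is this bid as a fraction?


Step 1: The symmetric BNE bidding function is b(v) = v * (n-1) / n
Step 2: Substitute v = 29/100 and n = 2
Step 3: b = 29/100 * 1/2
Step 4: b = 29/200

29/200


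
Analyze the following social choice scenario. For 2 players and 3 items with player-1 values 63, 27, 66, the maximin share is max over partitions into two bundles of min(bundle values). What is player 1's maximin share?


Step 1: Item values = 63, 27, 66
Step 2: Enumerate all 2-bundle partitions and take the smaller bundle:
  Partition 1: {63} vs {27,66} -> bundles 63, 93; min = 63
  Partition 2: {27} vs {63,66} -> bundles 27, 129; min = 27
  Partition 3: {66} vs {63,27} -> bundles 66, 90; min = 66
Step 3: MMS = max(63, 27, 66) = 66

66


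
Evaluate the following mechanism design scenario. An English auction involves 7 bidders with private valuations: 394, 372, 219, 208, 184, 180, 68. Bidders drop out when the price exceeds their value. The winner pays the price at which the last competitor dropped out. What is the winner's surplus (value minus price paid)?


Step 1: Identify the highest value: 394
Step 2: Identify the second-highest value: 372
Step 3: The final price = second-highest value = 372
Step 4: Surplus = 394 - 372 = 22

22


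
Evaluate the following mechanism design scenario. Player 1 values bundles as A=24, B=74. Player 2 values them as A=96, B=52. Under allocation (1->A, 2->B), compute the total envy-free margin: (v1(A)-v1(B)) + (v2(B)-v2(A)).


Step 1: Player 1's margin = v1(A) - v1(B) = 24 - 74 = -50
Step 2: Player 2's margin = v2(B) - v2(A) = 52 - 96 = -44
Step 3: Total margin = -50 + -44 = -94

-94


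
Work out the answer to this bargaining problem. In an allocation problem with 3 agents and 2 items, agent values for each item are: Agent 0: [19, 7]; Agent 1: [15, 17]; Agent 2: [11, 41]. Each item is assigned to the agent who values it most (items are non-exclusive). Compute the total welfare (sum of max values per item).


Step 1: For each item, find the maximum value among all agents.
Step 2: Item 0 -> Agent 0 (value 19)
Step 3: Item 1 -> Agent 2 (value 41)
Step 4: Total welfare = 19 + 41 = 60

60


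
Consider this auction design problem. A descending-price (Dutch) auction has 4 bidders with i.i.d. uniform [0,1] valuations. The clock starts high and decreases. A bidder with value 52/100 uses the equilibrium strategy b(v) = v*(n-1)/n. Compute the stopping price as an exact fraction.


Step 1: Dutch auctions are strategically equivalent to first-price auctions
Step 2: The equilibrium bid is b(v) = v*(n-1)/n
Step 3: b = 13/25 * 3/4
Step 4: b = 39/100

39/100


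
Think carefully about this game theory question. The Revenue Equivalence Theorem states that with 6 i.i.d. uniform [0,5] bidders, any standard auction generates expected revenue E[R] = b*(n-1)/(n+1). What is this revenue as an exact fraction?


Step 1: By Revenue Equivalence, expected revenue = b*(n-1)/(n+1)
Step 2: Substituting n = 6, b = 5
Step 3: Revenue = 5*(6-1)/(6+1) = 5*5/7
Step 4: Revenue = 25/7

25/7


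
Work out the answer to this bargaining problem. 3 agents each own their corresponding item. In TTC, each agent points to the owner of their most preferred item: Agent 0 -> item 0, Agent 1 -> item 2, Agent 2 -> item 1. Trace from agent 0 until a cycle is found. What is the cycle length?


Step 1: Trace the pointer graph from agent 0: 0 -> 0
Step 2: A cycle is detected when we revisit agent 0
Step 3: The cycle is: 0 -> 0
Step 4: Cycle length = 1

1


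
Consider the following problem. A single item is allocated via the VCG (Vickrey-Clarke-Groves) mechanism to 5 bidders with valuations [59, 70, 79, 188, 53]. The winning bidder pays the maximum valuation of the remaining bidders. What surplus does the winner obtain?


Step 1: The winner is the agent with the highest value: agent 3 with value 188
Step 2: Values of other agents: [59, 70, 79, 53]
Step 3: VCG payment = max of others' values = 79
Step 4: Surplus = 188 - 79 = 109

109


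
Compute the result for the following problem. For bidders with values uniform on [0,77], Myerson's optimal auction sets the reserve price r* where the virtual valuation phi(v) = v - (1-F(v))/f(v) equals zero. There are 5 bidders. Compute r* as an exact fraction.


Step 1: For U[0,77], F(v) = v/77 and f(v) = 1/77
Step 2: phi(v) = v - (1 - v/77)/(1/77) = v - (77 - v) = 2v - 77
Step 3: Set phi(r*) = 0: 2r* - 77 = 0
Step 4: r* = 77/2 (the number of bidders n = 5 does not enter)

77/2


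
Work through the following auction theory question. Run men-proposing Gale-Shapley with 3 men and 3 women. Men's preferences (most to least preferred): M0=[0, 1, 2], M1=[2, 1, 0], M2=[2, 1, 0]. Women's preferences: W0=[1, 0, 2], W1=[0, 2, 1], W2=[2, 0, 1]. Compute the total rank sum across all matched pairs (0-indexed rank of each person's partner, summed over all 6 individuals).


Step 1: Run Gale-Shapley (men propose, women hold best offer):
  M0 proposes to W0; she accepts
  M1 proposes to W2; she accepts
  M2 proposes to W2; she switches from M1
  M1 proposes to W1; she accepts
Step 2: Final matching: W0-M0, W1-M1, W2-M2
Step 3: 0-indexed ranks (man's rank of his match, then woman's): 0 + 1 + 1 + 2 + 0 + 0
Step 4: Total rank sum = 4

4


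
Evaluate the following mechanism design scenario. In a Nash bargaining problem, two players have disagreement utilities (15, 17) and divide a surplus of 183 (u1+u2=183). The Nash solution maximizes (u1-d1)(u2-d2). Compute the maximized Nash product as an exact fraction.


Step 1: The Nash solution splits surplus symmetrically above the disagreement point
Step 2: u1 = (total + d1 - d2)/2 = (183 + 15 - 17)/2 = 181/2
Step 3: u2 = (total - d1 + d2)/2 = (183 - 15 + 17)/2 = 185/2
Step 4: Nash product = (181/2 - 15) * (185/2 - 17)
Step 5: = 151/2 * 151/2 = 22801/4

22801/4


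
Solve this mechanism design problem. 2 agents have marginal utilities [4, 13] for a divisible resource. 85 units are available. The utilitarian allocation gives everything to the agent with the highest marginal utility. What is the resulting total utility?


Step 1: The marginal utilities are [4, 13]
Step 2: The highest marginal utility is 13
Step 3: All 85 units go to that agent
Step 4: Total utility = 13 * 85 = 1105

1105


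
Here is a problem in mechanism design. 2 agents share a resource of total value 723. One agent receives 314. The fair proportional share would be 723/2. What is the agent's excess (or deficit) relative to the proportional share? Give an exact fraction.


Step 1: Proportional share = 723/2
Step 2: Agent's actual allocation = 314
Step 3: Excess = 314 - 723/2 = -95/2

-95/2


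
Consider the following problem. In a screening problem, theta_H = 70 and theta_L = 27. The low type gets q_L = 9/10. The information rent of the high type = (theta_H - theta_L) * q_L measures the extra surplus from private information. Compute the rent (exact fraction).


Step 1: theta_H - theta_L = 70 - 27 = 43
Step 2: Information rent = (theta_H - theta_L) * q_L
Step 3: = 43 * 9/10
Step 4: = 387/10

387/10


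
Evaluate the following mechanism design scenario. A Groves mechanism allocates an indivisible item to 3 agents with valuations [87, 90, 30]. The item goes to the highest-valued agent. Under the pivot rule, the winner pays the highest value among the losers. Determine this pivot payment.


Step 1: The efficient winner is agent 1 with value 90
Step 2: Other agents' values: [87, 30]
Step 3: Pivot payment = max(others) = 87
Step 4: The winner pays 87

87


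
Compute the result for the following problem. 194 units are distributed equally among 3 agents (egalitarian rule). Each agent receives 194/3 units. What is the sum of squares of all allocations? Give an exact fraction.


Step 1: Each agent's share = 194/3
Step 2: Square of each share = (194/3)^2 = 37636/9
Step 3: Sum of squares = 3 * 37636/9 = 37636/3

37636/3


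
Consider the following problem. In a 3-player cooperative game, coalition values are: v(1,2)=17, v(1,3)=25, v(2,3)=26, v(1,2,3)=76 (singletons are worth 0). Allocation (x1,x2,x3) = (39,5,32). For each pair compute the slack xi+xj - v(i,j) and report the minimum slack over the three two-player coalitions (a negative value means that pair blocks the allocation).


Step 1: Slack for coalition (1,2): x1+x2 - v12 = 44 - 17 = 27
Step 2: Slack for coalition (1,3): x1+x3 - v13 = 71 - 25 = 46
Step 3: Slack for coalition (2,3): x2+x3 - v23 = 37 - 26 = 11
Step 4: Minimum slack = min(27, 46, 11) = 11, attained by (2,3); no pair can gain by deviating, so the allocation is in the core

11


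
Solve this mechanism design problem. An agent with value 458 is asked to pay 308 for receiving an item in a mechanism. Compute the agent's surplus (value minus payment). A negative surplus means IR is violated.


Step 1: Surplus = value - payment = 458 - 308 = 150
Step 2: IR is satisfied (surplus >= 0)

150


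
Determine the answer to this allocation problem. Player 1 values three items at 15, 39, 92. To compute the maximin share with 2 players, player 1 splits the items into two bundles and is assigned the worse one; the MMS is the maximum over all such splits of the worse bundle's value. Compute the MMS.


Step 1: Item values = 15, 39, 92
Step 2: Enumerate all 2-bundle partitions and take the smaller bundle:
  Partition 1: {15} vs {39,92} -> bundles 15, 131; min = 15
  Partition 2: {39} vs {15,92} -> bundles 39, 107; min = 39
  Partition 3: {92} vs {15,39} -> bundles 92, 54; min = 54
Step 3: MMS = max(15, 39, 54) = 54

54


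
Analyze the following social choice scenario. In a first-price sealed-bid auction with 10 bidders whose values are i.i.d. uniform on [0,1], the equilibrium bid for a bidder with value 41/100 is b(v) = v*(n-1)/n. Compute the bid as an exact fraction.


Step 1: The symmetric BNE bidding function is b(v) = v * (n-1) / n
Step 2: Substitute v = 41/100 and n = 10
Step 3: b = 41/100 * 9/10
Step 4: b = 369/1000

369/1000


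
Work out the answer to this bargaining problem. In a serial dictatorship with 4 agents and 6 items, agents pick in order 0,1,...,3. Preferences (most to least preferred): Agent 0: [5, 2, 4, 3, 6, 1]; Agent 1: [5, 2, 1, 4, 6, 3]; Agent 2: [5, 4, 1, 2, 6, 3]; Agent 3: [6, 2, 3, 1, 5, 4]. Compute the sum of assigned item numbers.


Step 1: Agent 0 picks item 5
Step 2: Agent 1 picks item 2
Step 3: Agent 2 picks item 4
Step 4: Agent 3 picks item 6
Step 5: Sum = 5 + 2 + 4 + 6 = 17

17


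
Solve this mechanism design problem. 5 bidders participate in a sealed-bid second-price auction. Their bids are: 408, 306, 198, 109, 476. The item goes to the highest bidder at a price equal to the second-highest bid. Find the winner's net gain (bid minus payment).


Step 1: Sort bids in descending order: 476, 408, 306, 198, 109
Step 2: The winning bid is the highest: 476
Step 3: The payment equals the second-highest bid: 408
Step 4: Surplus = winner's bid - payment = 476 - 408 = 68

68


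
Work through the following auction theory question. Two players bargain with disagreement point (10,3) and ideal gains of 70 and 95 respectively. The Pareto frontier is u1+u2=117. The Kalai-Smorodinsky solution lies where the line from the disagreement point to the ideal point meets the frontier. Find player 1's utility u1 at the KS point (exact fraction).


Step 1: At the KS point, (u1-d1)/r1 = (u2-d2)/r2 = t and u1+u2 = 117
Step 2: u1 = d1 + r1*t and u2 = d2 + r2*t, so (d1 + r1*t) + (d2 + r2*t) = 117
Step 3: t = (117 - 10 - 3)/(70 + 95) = 104/165
Step 4: u1 = d1 + r1*t = 10 + 70 * 104/165 = 1786/33
Step 5: (Check: u2 = d2 + r2*t = 2075/33; u1+u2 = 1786/33 + 2075/33 = 117, on the frontier.)

1786/33


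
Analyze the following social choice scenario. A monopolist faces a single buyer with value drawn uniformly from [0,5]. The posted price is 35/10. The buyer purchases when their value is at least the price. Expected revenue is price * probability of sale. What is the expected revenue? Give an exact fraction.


Step 1: Posted price r = 7/2, value support [0,5]
Step 2: P(v >= r) = (5 - 7/2)/5 = 3/10
Step 3: Expected revenue = r * P(v >= r) = 7/2 * 3/10
Step 4: Revenue = 21/20

21/20


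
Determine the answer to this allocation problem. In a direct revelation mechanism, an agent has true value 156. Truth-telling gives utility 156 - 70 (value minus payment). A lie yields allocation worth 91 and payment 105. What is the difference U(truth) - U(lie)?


Step 1: U(truth) = value - payment = 156 - 70 = 86
Step 2: U(lie) = allocation - payment = 91 - 105 = -14
Step 3: IC gap = 86 - (-14) = 100

100


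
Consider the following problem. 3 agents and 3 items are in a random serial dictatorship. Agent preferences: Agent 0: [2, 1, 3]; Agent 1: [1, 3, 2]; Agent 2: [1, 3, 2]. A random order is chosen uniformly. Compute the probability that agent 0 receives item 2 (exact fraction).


Step 1: Agent 0 wants item 2
Step 2: There are 6 possible orderings of agents
Step 3: In 6 orderings, agent 0 gets item 2
Step 4: Probability = 6/6 = 1

1


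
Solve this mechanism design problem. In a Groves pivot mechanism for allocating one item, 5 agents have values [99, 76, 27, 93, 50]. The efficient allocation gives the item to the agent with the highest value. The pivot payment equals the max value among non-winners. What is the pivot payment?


Step 1: The efficient winner is agent 0 with value 99
Step 2: Other agents' values: [76, 27, 93, 50]
Step 3: Pivot payment = max(others) = 93
Step 4: The winner pays 93

93


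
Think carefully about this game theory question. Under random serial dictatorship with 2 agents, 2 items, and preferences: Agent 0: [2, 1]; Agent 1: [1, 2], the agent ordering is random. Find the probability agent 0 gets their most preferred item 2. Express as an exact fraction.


Step 1: Agent 0 wants item 2
Step 2: There are 2 possible orderings of agents
Step 3: In 2 orderings, agent 0 gets item 2
Step 4: Probability = 2/2 = 1

1


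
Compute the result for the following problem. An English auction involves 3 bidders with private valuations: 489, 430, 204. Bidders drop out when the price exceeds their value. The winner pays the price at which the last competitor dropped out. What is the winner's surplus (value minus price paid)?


Step 1: Identify the highest value: 489
Step 2: Identify the second-highest value: 430
Step 3: The final price = second-highest value = 430
Step 4: Surplus = 489 - 430 = 59

59


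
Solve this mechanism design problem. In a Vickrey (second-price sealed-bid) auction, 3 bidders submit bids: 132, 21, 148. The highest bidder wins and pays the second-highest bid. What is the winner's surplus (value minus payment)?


Step 1: Sort bids in descending order: 148, 132, 21
Step 2: The winning bid is the highest: 148
Step 3: The payment equals the second-highest bid: 132
Step 4: Surplus = winner's bid - payment = 148 - 132 = 16

16


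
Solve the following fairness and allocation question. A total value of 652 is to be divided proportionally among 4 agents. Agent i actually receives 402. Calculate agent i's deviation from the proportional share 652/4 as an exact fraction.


Step 1: Proportional share = 652/4 = 163
Step 2: Agent's actual allocation = 402
Step 3: Excess = 402 - 163 = 239

239


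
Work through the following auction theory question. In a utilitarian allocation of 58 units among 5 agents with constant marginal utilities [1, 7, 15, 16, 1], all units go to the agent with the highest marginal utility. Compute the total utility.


Step 1: The marginal utilities are [1, 7, 15, 16, 1]
Step 2: The highest marginal utility is 16
Step 3: All 58 units go to that agent
Step 4: Total utility = 16 * 58 = 928

928


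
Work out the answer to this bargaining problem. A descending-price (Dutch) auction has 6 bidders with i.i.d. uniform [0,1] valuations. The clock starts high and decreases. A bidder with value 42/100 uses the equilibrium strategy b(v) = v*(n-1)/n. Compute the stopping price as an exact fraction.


Step 1: Dutch auctions are strategically equivalent to first-price auctions
Step 2: The equilibrium bid is b(v) = v*(n-1)/n
Step 3: b = 21/50 * 5/6
Step 4: b = 7/20

7/20


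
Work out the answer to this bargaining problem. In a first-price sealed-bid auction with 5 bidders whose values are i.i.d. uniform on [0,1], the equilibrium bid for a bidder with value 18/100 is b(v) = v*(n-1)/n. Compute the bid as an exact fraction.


Step 1: The symmetric BNE bidding function is b(v) = v * (n-1) / n
Step 2: Substitute v = 9/50 and n = 5
Step 3: b = 9/50 * 4/5
Step 4: b = 18/125

18/125


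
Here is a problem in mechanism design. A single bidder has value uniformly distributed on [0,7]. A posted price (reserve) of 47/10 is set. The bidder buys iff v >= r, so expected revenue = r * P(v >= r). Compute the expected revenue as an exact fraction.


Step 1: Posted price r = 47/10, value support [0,7]
Step 2: P(v >= r) = (7 - 47/10)/7 = 23/70
Step 3: Expected revenue = r * P(v >= r) = 47/10 * 23/70
Step 4: Revenue = 1081/700

1081/700


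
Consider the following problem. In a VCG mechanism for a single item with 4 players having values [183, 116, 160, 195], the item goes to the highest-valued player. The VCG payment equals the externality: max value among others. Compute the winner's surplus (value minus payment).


Step 1: The winner is the agent with the highest value: agent 3 with value 195
Step 2: Values of other agents: [183, 116, 160]
Step 3: VCG payment = max of others' values = 183
Step 4: Surplus = 195 - 183 = 12

12


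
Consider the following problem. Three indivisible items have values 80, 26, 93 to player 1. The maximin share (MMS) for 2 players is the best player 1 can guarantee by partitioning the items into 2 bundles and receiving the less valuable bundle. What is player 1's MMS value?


Step 1: Item values = 80, 26, 93
Step 2: Enumerate all 2-bundle partitions and take the smaller bundle:
  Partition 1: {80} vs {26,93} -> bundles 80, 119; min = 80
  Partition 2: {26} vs {80,93} -> bundles 26, 173; min = 26
  Partition 3: {93} vs {80,26} -> bundles 93, 106; min = 93
Step 3: MMS = max(80, 26, 93) = 93

93


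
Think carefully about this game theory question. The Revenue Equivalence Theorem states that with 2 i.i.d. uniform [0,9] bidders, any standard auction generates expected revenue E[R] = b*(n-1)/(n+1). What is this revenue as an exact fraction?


Step 1: By Revenue Equivalence, expected revenue = b*(n-1)/(n+1)
Step 2: Substituting n = 2, b = 9
Step 3: Revenue = 9*(2-1)/(2+1) = 9*1/3
Step 4: Revenue = 9/3 = 3

3


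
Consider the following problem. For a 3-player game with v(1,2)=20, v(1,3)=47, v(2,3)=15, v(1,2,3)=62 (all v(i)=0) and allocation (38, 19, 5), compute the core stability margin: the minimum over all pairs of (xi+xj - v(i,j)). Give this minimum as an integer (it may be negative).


Step 1: Slack for coalition (1,2): x1+x2 - v12 = 57 - 20 = 37
Step 2: Slack for coalition (1,3): x1+x3 - v13 = 43 - 47 = -4
Step 3: Slack for coalition (2,3): x2+x3 - v23 = 24 - 15 = 9
Step 4: Minimum slack = min(37, -4, 9) = -4, attained by (1,3); coalition (1,3) can block (slack < 0), so the allocation is not in the core

-4


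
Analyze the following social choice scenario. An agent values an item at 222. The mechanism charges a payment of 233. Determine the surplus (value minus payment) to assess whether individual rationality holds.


Step 1: Surplus = value - payment = 222 - 233 = -11
Step 2: IR is violated (surplus < 0)

-11


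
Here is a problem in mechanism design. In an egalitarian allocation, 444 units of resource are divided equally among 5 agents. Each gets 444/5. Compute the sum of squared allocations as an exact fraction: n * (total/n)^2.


Step 1: Each agent's share = 444/5
Step 2: Square of each share = (444/5)^2 = 197136/25
Step 3: Sum of squares = 5 * 197136/25 = 197136/5

197136/5


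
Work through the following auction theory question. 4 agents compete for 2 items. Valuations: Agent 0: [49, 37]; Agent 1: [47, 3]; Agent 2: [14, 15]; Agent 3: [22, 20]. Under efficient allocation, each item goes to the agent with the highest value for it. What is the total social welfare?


Step 1: For each item, find the maximum value among all agents.
Step 2: Item 0 -> Agent 0 (value 49)
Step 3: Item 1 -> Agent 0 (value 37)
Step 4: Total welfare = 49 + 37 = 86

86


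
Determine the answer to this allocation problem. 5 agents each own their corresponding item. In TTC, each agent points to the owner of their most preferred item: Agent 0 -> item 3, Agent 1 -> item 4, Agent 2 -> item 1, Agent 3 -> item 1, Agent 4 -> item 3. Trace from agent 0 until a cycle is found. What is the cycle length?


Step 1: Trace the pointer graph from agent 0: 0 -> 3 -> 1 -> 4 -> 3
Step 2: A cycle is detected when we revisit agent 3
Step 3: The cycle is: 3 -> 1 -> 4 -> 3
Step 4: Cycle length = 3

3


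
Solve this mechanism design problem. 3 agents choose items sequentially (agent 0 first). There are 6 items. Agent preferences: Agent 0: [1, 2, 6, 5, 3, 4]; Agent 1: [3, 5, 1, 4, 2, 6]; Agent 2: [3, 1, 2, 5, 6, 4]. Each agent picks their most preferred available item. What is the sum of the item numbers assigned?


Step 1: Agent 0 picks item 1
Step 2: Agent 1 picks item 3
Step 3: Agent 2 picks item 2
Step 4: Sum = 1 + 3 + 2 = 6

6


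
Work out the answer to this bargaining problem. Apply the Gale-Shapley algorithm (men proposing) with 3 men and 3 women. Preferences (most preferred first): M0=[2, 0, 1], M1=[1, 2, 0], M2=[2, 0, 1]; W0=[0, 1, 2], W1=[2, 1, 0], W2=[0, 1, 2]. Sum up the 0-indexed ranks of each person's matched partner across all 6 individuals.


Step 1: Run Gale-Shapley (men propose, women hold best offer):
  M0 proposes to W2; she accepts
  M1 proposes to W1; she accepts
  M2 proposes to W2; rejected
  M2 proposes to W0; she accepts
Step 2: Final matching: W0-M2, W1-M1, W2-M0
Step 3: 0-indexed ranks (man's rank of his match, then woman's): 1 + 2 + 0 + 1 + 0 + 0
Step 4: Total rank sum = 4

4


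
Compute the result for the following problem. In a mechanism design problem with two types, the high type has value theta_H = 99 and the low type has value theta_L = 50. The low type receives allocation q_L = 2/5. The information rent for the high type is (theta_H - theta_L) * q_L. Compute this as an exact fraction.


Step 1: theta_H - theta_L = 99 - 50 = 49
Step 2: Information rent = (theta_H - theta_L) * q_L
Step 3: = 49 * 2/5
Step 4: = 98/5

98/5


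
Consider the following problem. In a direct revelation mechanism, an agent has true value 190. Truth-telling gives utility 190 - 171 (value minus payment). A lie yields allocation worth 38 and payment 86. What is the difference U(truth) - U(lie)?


Step 1: U(truth) = value - payment = 190 - 171 = 19
Step 2: U(lie) = allocation - payment = 38 - 86 = -48
Step 3: IC gap = 19 - (-48) = 67

67


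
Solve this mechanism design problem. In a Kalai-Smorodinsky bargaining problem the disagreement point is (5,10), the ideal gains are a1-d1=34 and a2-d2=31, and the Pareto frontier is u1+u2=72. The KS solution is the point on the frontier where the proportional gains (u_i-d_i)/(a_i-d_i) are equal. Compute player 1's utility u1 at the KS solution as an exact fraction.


Step 1: At the KS point, (u1-d1)/r1 = (u2-d2)/r2 = t and u1+u2 = 72
Step 2: u1 = d1 + r1*t and u2 = d2 + r2*t, so (d1 + r1*t) + (d2 + r2*t) = 72
Step 3: t = (72 - 5 - 10)/(34 + 31) = 57/65
Step 4: u1 = d1 + r1*t = 5 + 34 * 57/65 = 2263/65
Step 5: (Check: u2 = d2 + r2*t = 2417/65; u1+u2 = 2263/65 + 2417/65 = 72, on the frontier.)

2263/65


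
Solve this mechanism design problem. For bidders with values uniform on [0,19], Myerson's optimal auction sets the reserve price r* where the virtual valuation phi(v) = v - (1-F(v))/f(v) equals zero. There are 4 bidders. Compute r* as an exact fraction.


Step 1: For U[0,19], F(v) = v/19 and f(v) = 1/19
Step 2: phi(v) = v - (1 - v/19)/(1/19) = v - (19 - v) = 2v - 19
Step 3: Set phi(r*) = 0: 2r* - 19 = 0
Step 4: r* = 19/2 (the number of bidders n = 4 does not enter)

19/2


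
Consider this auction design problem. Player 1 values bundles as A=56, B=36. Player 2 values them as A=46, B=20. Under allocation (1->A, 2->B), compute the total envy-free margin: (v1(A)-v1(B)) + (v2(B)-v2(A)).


Step 1: Player 1's margin = v1(A) - v1(B) = 56 - 36 = 20
Step 2: Player 2's margin = v2(B) - v2(A) = 20 - 46 = -26
Step 3: Total margin = 20 + -26 = -6

-6


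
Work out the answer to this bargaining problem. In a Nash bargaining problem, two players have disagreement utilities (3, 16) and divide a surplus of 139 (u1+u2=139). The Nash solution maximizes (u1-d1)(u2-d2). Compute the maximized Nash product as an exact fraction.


Step 1: The Nash solution splits surplus symmetrically above the disagreement point
Step 2: u1 = (total + d1 - d2)/2 = (139 + 3 - 16)/2 = 63
Step 3: u2 = (total - d1 + d2)/2 = (139 - 3 + 16)/2 = 76
Step 4: Nash product = (63 - 3) * (76 - 16)
Step 5: = 60 * 60 = 3600

3600


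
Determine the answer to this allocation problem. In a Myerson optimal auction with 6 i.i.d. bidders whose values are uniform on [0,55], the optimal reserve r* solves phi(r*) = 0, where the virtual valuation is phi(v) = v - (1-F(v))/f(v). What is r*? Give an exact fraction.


Step 1: For U[0,55], F(v) = v/55 and f(v) = 1/55
Step 2: phi(v) = v - (1 - v/55)/(1/55) = v - (55 - v) = 2v - 55
Step 3: Set phi(r*) = 0: 2r* - 55 = 0
Step 4: r* = 55/2 (the number of bidders n = 6 does not enter)

55/2


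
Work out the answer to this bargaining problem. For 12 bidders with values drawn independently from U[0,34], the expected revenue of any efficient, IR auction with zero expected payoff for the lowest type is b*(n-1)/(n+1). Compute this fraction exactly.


Step 1: By Revenue Equivalence, expected revenue = b*(n-1)/(n+1)
Step 2: Substituting n = 12, b = 34
Step 3: Revenue = 34*(12-1)/(12+1) = 34*11/13
Step 4: Revenue = 374/13

374/13


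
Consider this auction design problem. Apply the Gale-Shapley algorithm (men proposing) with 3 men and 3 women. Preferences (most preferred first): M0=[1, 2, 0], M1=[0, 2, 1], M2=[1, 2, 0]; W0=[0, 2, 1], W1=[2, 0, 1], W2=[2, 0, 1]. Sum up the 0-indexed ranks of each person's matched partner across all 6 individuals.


Step 1: Run Gale-Shapley (men propose, women hold best offer):
  M0 proposes to W1; she accepts
  M1 proposes to W0; she accepts
  M2 proposes to W1; she switches from M0
  M0 proposes to W2; she accepts
Step 2: Final matching: W0-M1, W1-M2, W2-M0
Step 3: 0-indexed ranks (man's rank of his match, then woman's): 0 + 2 + 0 + 0 + 1 + 1
Step 4: Total rank sum = 4

4


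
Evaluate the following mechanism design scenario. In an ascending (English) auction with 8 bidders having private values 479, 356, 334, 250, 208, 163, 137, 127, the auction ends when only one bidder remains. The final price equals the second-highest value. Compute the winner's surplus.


Step 1: Identify the highest value: 479
Step 2: Identify the second-highest value: 356
Step 3: The final price = second-highest value = 356
Step 4: Surplus = 479 - 356 = 123

123


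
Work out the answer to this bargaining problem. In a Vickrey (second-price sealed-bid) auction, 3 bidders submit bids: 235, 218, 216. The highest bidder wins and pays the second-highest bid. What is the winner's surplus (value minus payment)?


Step 1: Sort bids in descending order: 235, 218, 216
Step 2: The winning bid is the highest: 235
Step 3: The payment equals the second-highest bid: 218
Step 4: Surplus = winner's bid - payment = 235 - 218 = 17

17


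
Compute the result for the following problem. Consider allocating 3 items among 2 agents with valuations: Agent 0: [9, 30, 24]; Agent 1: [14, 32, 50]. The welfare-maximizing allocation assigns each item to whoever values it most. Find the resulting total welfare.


Step 1: For each item, find the maximum value among all agents.
Step 2: Item 0 -> Agent 1 (value 14)
Step 3: Item 1 -> Agent 1 (value 32)
Step 4: Item 2 -> Agent 1 (value 50)
Step 5: Total welfare = 14 + 32 + 50 = 96

96


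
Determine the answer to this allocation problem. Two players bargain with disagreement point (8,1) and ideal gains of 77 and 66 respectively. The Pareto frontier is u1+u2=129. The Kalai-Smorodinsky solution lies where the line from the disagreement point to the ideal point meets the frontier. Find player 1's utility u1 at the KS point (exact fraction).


Step 1: At the KS point, (u1-d1)/r1 = (u2-d2)/r2 = t and u1+u2 = 129
Step 2: u1 = d1 + r1*t and u2 = d2 + r2*t, so (d1 + r1*t) + (d2 + r2*t) = 129
Step 3: t = (129 - 8 - 1)/(77 + 66) = 120/143
Step 4: u1 = d1 + r1*t = 8 + 77 * 120/143 = 944/13
Step 5: (Check: u2 = d2 + r2*t = 733/13; u1+u2 = 944/13 + 733/13 = 129, on the frontier.)

944/13
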